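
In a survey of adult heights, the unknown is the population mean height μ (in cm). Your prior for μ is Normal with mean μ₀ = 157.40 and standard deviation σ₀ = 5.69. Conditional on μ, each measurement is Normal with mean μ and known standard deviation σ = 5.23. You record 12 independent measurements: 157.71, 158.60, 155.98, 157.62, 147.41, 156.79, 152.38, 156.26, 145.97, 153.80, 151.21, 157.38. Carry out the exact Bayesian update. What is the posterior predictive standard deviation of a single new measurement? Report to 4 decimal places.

5.4298

For Normal data with known variance σ², a Normal(μ₀, σ₀²) prior on μ is conjugate. Posterior precision = 1/σ₀² + n/σ²; posterior mean is the precision-weighted average of μ₀ and x̄.
σ₀² = 5.69² = 32.3761, σ² = 5.23² = 27.3529; σ² + n·σ₀² = 27.3529 + 12·32.3761 = 415.8661.
Posterior precision = 1/σ₀² + n/σ² = 1/32.3761 + 12/27.3529 = (σ² + n·σ₀²)/(σ₀²σ²) = 415.8661/(32.3761·27.3529); posterior variance σₙ² = σ₀²σ²/(σ² + n·σ₀²) = 32.3761·27.3529/415.8661 = 2.129484.
Predictive variance for one new observation = σₙ² + σ² = 32.3761·27.3529/415.8661 + 27.3529 = σ²·(σ₀² + 415.8661)/415.8661 = 27.3529·448.2422/415.8661 = 29.482384; SD = √(27.3529·448.2422/415.8661) = 5.4298.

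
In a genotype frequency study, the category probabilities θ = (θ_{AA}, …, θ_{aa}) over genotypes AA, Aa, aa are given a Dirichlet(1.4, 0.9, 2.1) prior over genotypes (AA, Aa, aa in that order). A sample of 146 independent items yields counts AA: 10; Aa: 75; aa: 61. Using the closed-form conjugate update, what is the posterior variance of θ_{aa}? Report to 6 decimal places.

The Dirichlet prior is conjugate to the Multinomial likelihood: each posterior αⱼ = prior αⱼ + observed count nⱼ.
Posterior concentration: (11.4, 75.9, 63.1), total = 150.4.
Var[θ_j] = α_j(Σα−α_j)/((Σα)²(Σα+1)) = 63.1·87.3/(150.4²·151.4) = 0.001609.

0.001609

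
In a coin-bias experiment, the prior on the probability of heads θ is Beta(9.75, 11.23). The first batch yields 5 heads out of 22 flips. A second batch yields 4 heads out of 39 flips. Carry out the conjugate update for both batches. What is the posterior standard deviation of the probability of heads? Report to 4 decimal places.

The Beta prior is conjugate to a Binomial/Bernoulli likelihood; the update adds successes to α and failures to β.
After batch 1: Beta(9.75+5, 11.23+17) = Beta(14.75, 28.23).
After batch 2: Beta(14.75+4, 28.23+35) = Beta(18.75, 63.23).
Var = αβ/((α+β)²(α+β+1)) = 18.75·63.23/(81.98²·82.98) = 0.00212586; SD = √0.00212586 = 0.0461.

0.0461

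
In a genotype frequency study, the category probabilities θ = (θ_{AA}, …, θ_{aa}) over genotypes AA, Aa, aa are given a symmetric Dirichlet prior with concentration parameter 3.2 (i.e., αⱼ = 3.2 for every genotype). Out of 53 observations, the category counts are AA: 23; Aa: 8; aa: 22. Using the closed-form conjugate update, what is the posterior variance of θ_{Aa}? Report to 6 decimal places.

0.002310

The Dirichlet prior is conjugate to the Multinomial likelihood: each posterior αⱼ = prior αⱼ + observed count nⱼ.
Posterior concentration: (26.2, 11.2, 25.2), total = 62.6.
Var[θ_j] = α_j(Σα−α_j)/((Σα)²(Σα+1)) = 11.2·51.4/(62.6²·63.6) = 0.002310.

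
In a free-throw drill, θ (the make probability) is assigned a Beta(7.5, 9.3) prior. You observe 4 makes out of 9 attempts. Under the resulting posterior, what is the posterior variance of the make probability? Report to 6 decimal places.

The Beta prior is conjugate to a Binomial/Bernoulli likelihood; the update adds successes to α and failures to β.
Posterior: Beta(α+k, β+n−k) = Beta(7.5+4, 9.3+5) = Beta(11.5, 14.3).
Var = αβ/((α+β)²(α+β+1)) = 11.5·14.3/(25.8²·26.8) = 0.009218.

0.009218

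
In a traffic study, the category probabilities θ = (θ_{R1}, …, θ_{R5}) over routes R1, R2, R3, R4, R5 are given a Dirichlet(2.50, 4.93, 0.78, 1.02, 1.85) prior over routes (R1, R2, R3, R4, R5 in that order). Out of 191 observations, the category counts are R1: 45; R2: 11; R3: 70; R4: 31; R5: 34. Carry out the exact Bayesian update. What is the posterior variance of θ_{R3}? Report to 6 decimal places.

The Dirichlet prior is conjugate to the Multinomial likelihood: each posterior αⱼ = prior αⱼ + observed count nⱼ.
Posterior concentration: (47.50, 15.93, 70.78, 32.02, 35.85), total = 202.08.
Var[θ_j] = α_j(Σα−α_j)/((Σα)²(Σα+1)) = 70.78·131.30/(202.08²·203.08) = 0.001121.

0.001121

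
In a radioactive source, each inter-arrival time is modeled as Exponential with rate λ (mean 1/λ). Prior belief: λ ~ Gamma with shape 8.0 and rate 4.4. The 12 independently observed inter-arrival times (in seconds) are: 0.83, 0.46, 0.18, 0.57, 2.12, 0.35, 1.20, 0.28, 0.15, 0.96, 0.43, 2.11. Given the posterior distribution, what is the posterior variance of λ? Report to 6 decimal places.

With a Gamma(shape α, rate β) prior on the exponential rate λ, the posterior after n observations with total T = Σxᵢ is Gamma(α+n, β+T).
Sum of observations T = 9.64 seconds; n = 12.
Posterior: Gamma(8.0+12, 4.4+9.64) = Gamma(20.0, 14.04).
Var = α/β² = 0.101460.

0.101460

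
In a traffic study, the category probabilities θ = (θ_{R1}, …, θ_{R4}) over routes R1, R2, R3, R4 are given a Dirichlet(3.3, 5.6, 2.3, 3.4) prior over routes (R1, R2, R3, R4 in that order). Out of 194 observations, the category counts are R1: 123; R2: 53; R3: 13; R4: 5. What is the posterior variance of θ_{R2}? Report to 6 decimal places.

The Dirichlet prior is conjugate to the Multinomial likelihood: each posterior αⱼ = prior αⱼ + observed count nⱼ.
Posterior concentration: (126.3, 58.6, 15.3, 8.4), total = 208.6.
Var[θ_j] = α_j(Σα−α_j)/((Σα)²(Σα+1)) = 58.6·150.0/(208.6²·209.6) = 0.000964.

0.000964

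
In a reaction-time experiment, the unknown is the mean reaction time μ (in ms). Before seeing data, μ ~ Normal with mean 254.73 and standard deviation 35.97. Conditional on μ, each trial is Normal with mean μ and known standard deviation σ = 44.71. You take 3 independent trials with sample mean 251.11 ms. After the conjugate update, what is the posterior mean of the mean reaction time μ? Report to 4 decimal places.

For Normal data with known variance σ², a Normal(μ₀, σ₀²) prior on μ is conjugate. Posterior precision = 1/σ₀² + n/σ²; posterior mean is the precision-weighted average of μ₀ and x̄.
n·x̄ = 3·251.11 = 753.33.
σ₀² = 35.97² = 1293.8409, σ² = 44.71² = 1998.9841; σ² + n·σ₀² = 1998.9841 + 3·1293.8409 = 5880.5068.
Posterior mean = (μ₀/σ₀² + n·x̄/σ²)/(1/σ₀² + n/σ²) = (σ²·μ₀ + σ₀²·n·x̄)/(σ² + n·σ₀²) = (1998.9841·254.73 + 1293.8409·753.33)/5880.5068 = 1483890.38499/5880.5068 = 252.3406.

252.3406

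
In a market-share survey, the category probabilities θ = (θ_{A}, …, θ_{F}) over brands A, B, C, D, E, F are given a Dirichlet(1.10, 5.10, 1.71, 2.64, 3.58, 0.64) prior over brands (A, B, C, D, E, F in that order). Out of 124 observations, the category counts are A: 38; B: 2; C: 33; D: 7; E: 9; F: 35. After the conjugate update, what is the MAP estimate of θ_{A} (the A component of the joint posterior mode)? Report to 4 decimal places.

The Dirichlet prior is conjugate to the Multinomial likelihood: each posterior αⱼ = prior αⱼ + observed count nⱼ.
Posterior concentration: (39.10, 7.10, 34.71, 9.64, 12.58, 35.64), total = 138.77.
Joint mode component: (α_{A}−1)/(Σα−K) = 38.10/132.77 = 0.2870.

0.2870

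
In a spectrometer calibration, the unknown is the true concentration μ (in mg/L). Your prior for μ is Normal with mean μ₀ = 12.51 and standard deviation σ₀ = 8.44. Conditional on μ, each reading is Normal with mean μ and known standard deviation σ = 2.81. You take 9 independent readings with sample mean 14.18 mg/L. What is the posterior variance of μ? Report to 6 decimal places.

For Normal data with known variance σ², a Normal(μ₀, σ₀²) prior on μ is conjugate. Posterior precision = 1/σ₀² + n/σ²; posterior mean is the precision-weighted average of μ₀ and x̄.
σ₀² = 8.44² = 71.2336, σ² = 2.81² = 7.8961; σ² + n·σ₀² = 7.8961 + 9·71.2336 = 648.9985.
Posterior precision = 1/σ₀² + n/σ² = 1/71.2336 + 9/7.8961 = (σ² + n·σ₀²)/(σ₀²σ²) = 648.9985/(71.2336·7.8961); posterior variance σₙ² = σ₀²σ²/(σ² + n·σ₀²) = 71.2336·7.8961/648.9985 = 0.866670.

0.866670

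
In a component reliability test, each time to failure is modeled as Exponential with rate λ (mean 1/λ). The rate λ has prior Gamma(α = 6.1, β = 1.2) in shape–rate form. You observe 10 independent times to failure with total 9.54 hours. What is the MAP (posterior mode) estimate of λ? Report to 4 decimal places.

With a Gamma(shape α, rate β) prior on the exponential rate λ, the posterior after n observations with total T = Σxᵢ is Gamma(α+n, β+T).
Posterior: Gamma(6.1+10, 1.2+9.54) = Gamma(16.1, 10.74).
Mode = (α−1)/β = 1.4060.

1.4060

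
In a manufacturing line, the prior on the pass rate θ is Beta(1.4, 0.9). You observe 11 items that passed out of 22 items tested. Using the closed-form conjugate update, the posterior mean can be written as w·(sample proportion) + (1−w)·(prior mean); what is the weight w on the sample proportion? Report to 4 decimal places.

0.9053

The Beta prior is conjugate to a Binomial/Bernoulli likelihood; the update adds successes to α and failures to β.
Posterior mean = (α₀+k)/(α₀+β₀+n) = [n/(α₀+β₀+n)]·(k/n) + [(α₀+β₀)/(α₀+β₀+n)]·α₀/(α₀+β₀), so only n and the prior enter the weight.
The weight on the data is w = n/(α₀+β₀+n) = 22/(1.4+0.9+22) = 22/24.3 = 0.9053.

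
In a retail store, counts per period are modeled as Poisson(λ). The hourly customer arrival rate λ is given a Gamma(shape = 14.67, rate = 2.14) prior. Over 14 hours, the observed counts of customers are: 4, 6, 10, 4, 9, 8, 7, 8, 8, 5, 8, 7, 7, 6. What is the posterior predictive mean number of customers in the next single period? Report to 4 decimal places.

With a Gamma(shape α, rate β) prior, the Poisson likelihood is conjugate: the posterior is Gamma(α + ΣXᵢ, β + n).
Sum of counts S = 97 over n = 14 hours.
Posterior: Gamma(α+S, β+n) = Gamma(14.67+97, 2.14+14) = Gamma(111.67, 16.14).
The predictive distribution for one future period is NegBinom with mean α/β = 6.9188.

6.9188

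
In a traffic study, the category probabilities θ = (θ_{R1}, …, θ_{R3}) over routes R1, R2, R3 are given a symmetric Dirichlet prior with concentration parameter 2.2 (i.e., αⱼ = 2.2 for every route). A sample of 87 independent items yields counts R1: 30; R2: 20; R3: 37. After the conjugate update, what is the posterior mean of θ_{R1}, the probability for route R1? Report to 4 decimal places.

0.3440

The Dirichlet prior is conjugate to the Multinomial likelihood: each posterior αⱼ = prior αⱼ + observed count nⱼ.
Posterior concentration: (32.2, 22.2, 39.2), total = 93.6.
E[θ_{R1}|data] = α_{R1}/Σα = 32.2/93.6 = 0.3440.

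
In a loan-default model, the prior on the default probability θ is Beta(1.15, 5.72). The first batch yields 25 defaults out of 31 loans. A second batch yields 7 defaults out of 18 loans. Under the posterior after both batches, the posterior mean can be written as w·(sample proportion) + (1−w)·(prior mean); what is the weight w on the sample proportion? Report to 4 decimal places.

0.8770

The Beta prior is conjugate to a Binomial/Bernoulli likelihood; the update adds successes to α and failures to β.
Total number of loans: n = 31 + 18 = 49.
Posterior mean = (α₀+k)/(α₀+β₀+n) = [n/(α₀+β₀+n)]·(k/n) + [(α₀+β₀)/(α₀+β₀+n)]·α₀/(α₀+β₀), so only n and the prior enter the weight.
The weight on the data is w = n/(α₀+β₀+n) = 49/(1.15+5.72+49) = 49/55.87 = 0.8770.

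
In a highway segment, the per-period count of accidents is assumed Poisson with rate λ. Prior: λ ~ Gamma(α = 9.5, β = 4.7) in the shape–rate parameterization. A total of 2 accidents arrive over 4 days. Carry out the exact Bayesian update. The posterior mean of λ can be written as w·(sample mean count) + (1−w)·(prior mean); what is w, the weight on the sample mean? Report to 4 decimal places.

0.4598

With a Gamma(shape α, rate β) prior, the Poisson likelihood is conjugate: the posterior is Gamma(α + ΣXᵢ, β + n).
Posterior mean = (α₀+S)/(β₀+n) = [n/(β₀+n)]·(S/n) + [β₀/(β₀+n)]·(α₀/β₀), so only n and β₀ enter the weight.
Weight on data w = n/(β₀+n) = 4/(4.7+4) = 4/8.7 = 0.4598.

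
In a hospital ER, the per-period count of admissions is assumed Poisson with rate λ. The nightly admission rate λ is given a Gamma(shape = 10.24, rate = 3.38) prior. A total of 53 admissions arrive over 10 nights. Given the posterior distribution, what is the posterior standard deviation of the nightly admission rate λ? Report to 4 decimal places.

With a Gamma(shape α, rate β) prior, the Poisson likelihood is conjugate: the posterior is Gamma(α + ΣXᵢ, β + n).
Posterior: Gamma(α+S, β+n) = Gamma(10.24+53, 3.38+10) = Gamma(63.24, 13.38).
SD = √α/β = √63.24/13.38 = 0.5943.

0.5943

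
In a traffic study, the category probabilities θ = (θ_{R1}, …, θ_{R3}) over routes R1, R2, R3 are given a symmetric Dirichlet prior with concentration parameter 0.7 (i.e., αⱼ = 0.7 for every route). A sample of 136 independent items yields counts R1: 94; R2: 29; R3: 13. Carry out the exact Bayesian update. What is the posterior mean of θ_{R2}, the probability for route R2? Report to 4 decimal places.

0.2151

The Dirichlet prior is conjugate to the Multinomial likelihood: each posterior αⱼ = prior αⱼ + observed count nⱼ.
Posterior concentration: (94.7, 29.7, 13.7), total = 138.1.
E[θ_{R2}|data] = α_{R2}/Σα = 29.7/138.1 = 0.2151.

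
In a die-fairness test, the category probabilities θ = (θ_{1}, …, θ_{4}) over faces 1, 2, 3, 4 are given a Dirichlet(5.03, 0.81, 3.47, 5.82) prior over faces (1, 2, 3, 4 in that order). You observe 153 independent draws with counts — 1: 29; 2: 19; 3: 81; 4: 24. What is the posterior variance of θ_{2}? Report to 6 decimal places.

The Dirichlet prior is conjugate to the Multinomial likelihood: each posterior αⱼ = prior αⱼ + observed count nⱼ.
Posterior concentration: (34.03, 19.81, 84.47, 29.82), total = 168.13.
Var[θ_j] = α_j(Σα−α_j)/((Σα)²(Σα+1)) = 19.81·148.32/(168.13²·169.13) = 0.000615.

0.000615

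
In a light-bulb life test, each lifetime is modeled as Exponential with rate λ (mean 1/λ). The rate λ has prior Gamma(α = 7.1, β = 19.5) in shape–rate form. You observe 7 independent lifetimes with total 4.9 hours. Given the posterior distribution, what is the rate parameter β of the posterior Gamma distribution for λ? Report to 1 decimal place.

24.4

With a Gamma(shape α, rate β) prior on the exponential rate λ, the posterior after n observations with total T = Σxᵢ is Gamma(α+n, β+T).
Posterior: Gamma(7.1+7, 19.5+4.9) = Gamma(14.1, 24.4).
Posterior β = 24.4.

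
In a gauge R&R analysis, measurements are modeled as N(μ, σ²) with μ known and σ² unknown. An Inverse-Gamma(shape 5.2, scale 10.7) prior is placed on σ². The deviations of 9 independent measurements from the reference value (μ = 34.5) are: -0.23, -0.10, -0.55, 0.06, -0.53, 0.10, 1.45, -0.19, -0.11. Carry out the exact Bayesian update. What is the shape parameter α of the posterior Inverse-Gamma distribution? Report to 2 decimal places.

With known mean μ and an Inverse-Gamma(α, β) prior on σ², the Normal likelihood is conjugate: posterior is Inv-Gamma(α + n/2, β + Σ(xᵢ−μ)²/2).
Σ(xᵢ−μ)² = (-0.23)² + (-0.10)² + (-0.55)² + (0.06)² + (-0.53)² + (0.10)² + (1.45)² + (-0.19)² + (-0.11)² = 2.8106.
Posterior: Inv-Gamma(5.2 + 9/2, 10.7 + 2.8106/2) = Inv-Gamma(9.70, 12.10530).
Posterior α = 9.70.

9.70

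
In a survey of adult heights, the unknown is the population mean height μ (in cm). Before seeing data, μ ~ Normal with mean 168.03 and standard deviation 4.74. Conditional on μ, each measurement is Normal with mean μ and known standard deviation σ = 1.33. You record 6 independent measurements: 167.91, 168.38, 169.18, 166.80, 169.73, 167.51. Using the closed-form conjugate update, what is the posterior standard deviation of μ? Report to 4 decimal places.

For Normal data with known variance σ², a Normal(μ₀, σ₀²) prior on μ is conjugate. Posterior precision = 1/σ₀² + n/σ²; posterior mean is the precision-weighted average of μ₀ and x̄.
σ₀² = 4.74² = 22.4676, σ² = 1.33² = 1.7689; σ² + n·σ₀² = 1.7689 + 6·22.4676 = 136.5745.
Posterior precision = 1/σ₀² + n/σ² = 1/22.4676 + 6/1.7689 = (σ² + n·σ₀²)/(σ₀²σ²) = 136.5745/(22.4676·1.7689); posterior variance σₙ² = σ₀²σ²/(σ² + n·σ₀²) = 22.4676·1.7689/136.5745 = 0.290998.
Posterior SD = √σₙ² = √(22.4676·1.7689/136.5745) = 0.5394.

0.5394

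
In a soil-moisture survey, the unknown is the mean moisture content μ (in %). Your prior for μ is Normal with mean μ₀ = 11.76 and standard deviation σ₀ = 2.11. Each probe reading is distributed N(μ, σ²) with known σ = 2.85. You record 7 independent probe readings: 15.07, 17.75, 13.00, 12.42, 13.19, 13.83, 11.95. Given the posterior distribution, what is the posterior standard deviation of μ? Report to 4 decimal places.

0.9594

For Normal data with known variance σ², a Normal(μ₀, σ₀²) prior on μ is conjugate. Posterior precision = 1/σ₀² + n/σ²; posterior mean is the precision-weighted average of μ₀ and x̄.
σ₀² = 2.11² = 4.4521, σ² = 2.85² = 8.1225; σ² + n·σ₀² = 8.1225 + 7·4.4521 = 39.2872.
Posterior precision = 1/σ₀² + n/σ² = 1/4.4521 + 7/8.1225 = (σ² + n·σ₀²)/(σ₀²σ²) = 39.2872/(4.4521·8.1225); posterior variance σₙ² = σ₀²σ²/(σ² + n·σ₀²) = 4.4521·8.1225/39.2872 = 0.920457.
Posterior SD = √σₙ² = √(4.4521·8.1225/39.2872) = 0.9594.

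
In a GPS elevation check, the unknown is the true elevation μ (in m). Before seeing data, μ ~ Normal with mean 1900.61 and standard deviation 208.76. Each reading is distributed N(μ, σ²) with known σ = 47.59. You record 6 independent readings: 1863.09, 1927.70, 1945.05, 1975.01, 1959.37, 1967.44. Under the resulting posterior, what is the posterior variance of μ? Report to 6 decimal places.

374.226708

For Normal data with known variance σ², a Normal(μ₀, σ₀²) prior on μ is conjugate. Posterior precision = 1/σ₀² + n/σ²; posterior mean is the precision-weighted average of μ₀ and x̄.
σ₀² = 208.76² = 43580.7376, σ² = 47.59² = 2264.8081; σ² + n·σ₀² = 2264.8081 + 6·43580.7376 = 263749.2337.
Posterior precision = 1/σ₀² + n/σ² = 1/43580.7376 + 6/2264.8081 = (σ² + n·σ₀²)/(σ₀²σ²) = 263749.2337/(43580.7376·2264.8081); posterior variance σₙ² = σ₀²σ²/(σ² + n·σ₀²) = 43580.7376·2264.8081/263749.2337 = 374.226708.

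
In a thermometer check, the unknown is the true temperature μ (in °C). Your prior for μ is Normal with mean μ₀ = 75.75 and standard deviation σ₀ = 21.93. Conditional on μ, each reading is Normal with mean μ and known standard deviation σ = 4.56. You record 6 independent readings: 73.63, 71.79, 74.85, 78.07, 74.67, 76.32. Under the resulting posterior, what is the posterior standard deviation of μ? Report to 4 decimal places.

1.8549

For Normal data with known variance σ², a Normal(μ₀, σ₀²) prior on μ is conjugate. Posterior precision = 1/σ₀² + n/σ²; posterior mean is the precision-weighted average of μ₀ and x̄.
σ₀² = 21.93² = 480.9249, σ² = 4.56² = 20.7936; σ² + n·σ₀² = 20.7936 + 6·480.9249 = 2906.343.
Posterior precision = 1/σ₀² + n/σ² = 1/480.9249 + 6/20.7936 = (σ² + n·σ₀²)/(σ₀²σ²) = 2906.343/(480.9249·20.7936); posterior variance σₙ² = σ₀²σ²/(σ² + n·σ₀²) = 480.9249·20.7936/2906.343 = 3.440805.
Posterior SD = √σₙ² = √(480.9249·20.7936/2906.343) = 1.8549.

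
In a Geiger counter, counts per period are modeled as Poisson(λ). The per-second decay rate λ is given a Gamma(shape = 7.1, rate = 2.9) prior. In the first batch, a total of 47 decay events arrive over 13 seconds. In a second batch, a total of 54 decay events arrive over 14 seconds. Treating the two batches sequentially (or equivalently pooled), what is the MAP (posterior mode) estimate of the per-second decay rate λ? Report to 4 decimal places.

3.5819

With a Gamma(shape α, rate β) prior, the Poisson likelihood is conjugate: the posterior is Gamma(α + ΣXᵢ, β + n).
After batch 1: Gamma(α+S, β+n) = Gamma(7.1+47, 2.9+13) = Gamma(54.1, 15.9).
After batch 2: Gamma(α+S, β+n) = Gamma(54.1+54, 15.9+14) = Gamma(108.1, 29.9).
Mode of Gamma(α,β) for α≥1 is (α−1)/β = 107.1/29.9 = 3.5819.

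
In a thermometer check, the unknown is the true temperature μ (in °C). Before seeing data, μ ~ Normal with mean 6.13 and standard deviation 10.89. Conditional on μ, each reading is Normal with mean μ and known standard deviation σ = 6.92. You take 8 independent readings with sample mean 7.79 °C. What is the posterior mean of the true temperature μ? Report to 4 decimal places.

For Normal data with known variance σ², a Normal(μ₀, σ₀²) prior on μ is conjugate. Posterior precision = 1/σ₀² + n/σ²; posterior mean is the precision-weighted average of μ₀ and x̄.
n·x̄ = 8·7.79 = 62.32.
σ₀² = 10.89² = 118.5921, σ² = 6.92² = 47.8864; σ² + n·σ₀² = 47.8864 + 8·118.5921 = 996.6232.
Posterior mean = (μ₀/σ₀² + n·x̄/σ²)/(1/σ₀² + n/σ²) = (σ²·μ₀ + σ₀²·n·x̄)/(σ² + n·σ₀²) = (47.8864·6.13 + 118.5921·62.32)/996.6232 = 7684.203304/996.6232 = 7.7102.

7.7102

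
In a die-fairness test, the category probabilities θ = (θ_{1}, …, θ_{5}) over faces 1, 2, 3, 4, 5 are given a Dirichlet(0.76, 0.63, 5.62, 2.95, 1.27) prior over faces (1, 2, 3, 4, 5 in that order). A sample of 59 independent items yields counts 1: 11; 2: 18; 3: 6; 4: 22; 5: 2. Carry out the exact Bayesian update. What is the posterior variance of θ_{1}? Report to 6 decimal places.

The Dirichlet prior is conjugate to the Multinomial likelihood: each posterior αⱼ = prior αⱼ + observed count nⱼ.
Posterior concentration: (11.76, 18.63, 11.62, 24.95, 3.27), total = 70.23.
Var[θ_j] = α_j(Σα−α_j)/((Σα)²(Σα+1)) = 11.76·58.47/(70.23²·71.23) = 0.001957.

0.001957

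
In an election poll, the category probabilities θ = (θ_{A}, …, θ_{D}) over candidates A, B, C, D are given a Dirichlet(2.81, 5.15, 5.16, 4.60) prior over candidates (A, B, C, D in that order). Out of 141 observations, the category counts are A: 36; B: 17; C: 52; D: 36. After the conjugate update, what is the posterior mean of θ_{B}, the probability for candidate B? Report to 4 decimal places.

0.1396

The Dirichlet prior is conjugate to the Multinomial likelihood: each posterior αⱼ = prior αⱼ + observed count nⱼ.
Posterior concentration: (38.81, 22.15, 57.16, 40.60), total = 158.72.
E[θ_{B}|data] = α_{B}/Σα = 22.15/158.72 = 0.1396.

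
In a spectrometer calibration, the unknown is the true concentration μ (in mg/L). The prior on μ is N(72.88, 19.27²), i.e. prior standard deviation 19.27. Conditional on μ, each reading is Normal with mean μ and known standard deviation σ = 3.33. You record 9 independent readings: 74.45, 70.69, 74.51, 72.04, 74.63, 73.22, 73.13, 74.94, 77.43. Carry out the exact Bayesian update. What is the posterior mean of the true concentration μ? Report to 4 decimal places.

For Normal data with known variance σ², a Normal(μ₀, σ₀²) prior on μ is conjugate. Posterior precision = 1/σ₀² + n/σ²; posterior mean is the precision-weighted average of μ₀ and x̄.
Σxᵢ = 74.45 + 70.69 + 74.51 + 72.04 + 74.63 + 73.22 + 73.13 + 74.94 + 77.43 = 665.04, so n·x̄ = 665.04.
σ₀² = 19.27² = 371.3329, σ² = 3.33² = 11.0889; σ² + n·σ₀² = 11.0889 + 9·371.3329 = 3353.085.
Posterior mean = (μ₀/σ₀² + n·x̄/σ²)/(1/σ₀² + n/σ²) = (σ²·μ₀ + σ₀²·n·x̄)/(σ² + n·σ₀²) = (11.0889·72.88 + 371.3329·665.04)/3353.085 = 247759.390848/3353.085 = 73.8900.

73.8900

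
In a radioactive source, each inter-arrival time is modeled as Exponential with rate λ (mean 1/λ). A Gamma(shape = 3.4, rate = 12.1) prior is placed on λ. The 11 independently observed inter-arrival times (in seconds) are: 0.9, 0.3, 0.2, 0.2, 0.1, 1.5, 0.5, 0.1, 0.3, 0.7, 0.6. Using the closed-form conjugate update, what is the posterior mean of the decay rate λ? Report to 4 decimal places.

With a Gamma(shape α, rate β) prior on the exponential rate λ, the posterior after n observations with total T = Σxᵢ is Gamma(α+n, β+T).
Sum of observations T = 5.4 seconds; n = 11.
Posterior: Gamma(3.4+11, 12.1+5.4) = Gamma(14.4, 17.5).
Posterior mean of λ = α/β = 14.4/17.5 = 0.8229.

0.8229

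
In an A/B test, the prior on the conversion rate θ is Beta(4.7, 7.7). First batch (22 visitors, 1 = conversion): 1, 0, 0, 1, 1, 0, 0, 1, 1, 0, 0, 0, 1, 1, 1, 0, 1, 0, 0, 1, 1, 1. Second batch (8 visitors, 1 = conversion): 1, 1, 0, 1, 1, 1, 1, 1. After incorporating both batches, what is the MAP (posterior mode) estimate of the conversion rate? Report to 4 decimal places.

0.5619

The Beta prior is conjugate to a Binomial/Bernoulli likelihood; the update adds successes to α and failures to β.
After batch 1: Beta(4.7+12, 7.7+10) = Beta(16.7, 17.7).
After batch 2: Beta(16.7+7, 17.7+1) = Beta(23.7, 18.7).
Mode of Beta(a,b) for a,b>1 is (a−1)/(a+b−2) = 22.7/40.4 = 0.5619.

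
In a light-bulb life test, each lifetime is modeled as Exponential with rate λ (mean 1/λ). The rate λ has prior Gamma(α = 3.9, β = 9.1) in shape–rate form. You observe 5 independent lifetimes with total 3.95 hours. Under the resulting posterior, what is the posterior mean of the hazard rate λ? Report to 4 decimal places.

0.6820

With a Gamma(shape α, rate β) prior on the exponential rate λ, the posterior after n observations with total T = Σxᵢ is Gamma(α+n, β+T).
Posterior: Gamma(3.9+5, 9.1+3.95) = Gamma(8.9, 13.05).
Posterior mean of λ = α/β = 8.9/13.05 = 0.6820.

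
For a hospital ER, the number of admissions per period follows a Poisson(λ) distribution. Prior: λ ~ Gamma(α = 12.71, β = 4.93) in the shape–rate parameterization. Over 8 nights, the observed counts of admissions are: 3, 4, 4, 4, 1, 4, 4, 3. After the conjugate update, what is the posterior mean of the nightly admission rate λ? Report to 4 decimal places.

3.0712

With a Gamma(shape α, rate β) prior, the Poisson likelihood is conjugate: the posterior is Gamma(α + ΣXᵢ, β + n).
Sum of counts S = 27 over n = 8 nights.
Posterior: Gamma(α+S, β+n) = Gamma(12.71+27, 4.93+8) = Gamma(39.71, 12.93).
Posterior mean = α/β = 39.71/12.93 = 3.0712.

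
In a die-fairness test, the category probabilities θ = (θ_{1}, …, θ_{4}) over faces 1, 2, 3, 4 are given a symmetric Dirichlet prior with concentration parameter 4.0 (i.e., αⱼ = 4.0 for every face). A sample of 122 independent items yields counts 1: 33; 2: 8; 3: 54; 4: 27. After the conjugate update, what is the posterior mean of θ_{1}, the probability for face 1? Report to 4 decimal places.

The Dirichlet prior is conjugate to the Multinomial likelihood: each posterior αⱼ = prior αⱼ + observed count nⱼ.
Posterior concentration: (37.0, 12.0, 58.0, 31.0), total = 138.0.
E[θ_{1}|data] = α_{1}/Σα = 37.0/138.0 = 0.2681.

0.2681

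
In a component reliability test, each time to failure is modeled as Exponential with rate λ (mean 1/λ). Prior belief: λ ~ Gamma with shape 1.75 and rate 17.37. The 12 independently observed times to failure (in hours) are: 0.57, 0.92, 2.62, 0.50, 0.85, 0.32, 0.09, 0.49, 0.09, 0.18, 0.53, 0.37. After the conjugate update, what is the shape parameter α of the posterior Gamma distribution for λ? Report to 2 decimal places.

With a Gamma(shape α, rate β) prior on the exponential rate λ, the posterior after n observations with total T = Σxᵢ is Gamma(α+n, β+T).
Sum of observations T = 7.53 hours; n = 12.
Posterior: Gamma(1.75+12, 17.37+7.53) = Gamma(13.75, 24.90).
Posterior α = 13.75.

13.75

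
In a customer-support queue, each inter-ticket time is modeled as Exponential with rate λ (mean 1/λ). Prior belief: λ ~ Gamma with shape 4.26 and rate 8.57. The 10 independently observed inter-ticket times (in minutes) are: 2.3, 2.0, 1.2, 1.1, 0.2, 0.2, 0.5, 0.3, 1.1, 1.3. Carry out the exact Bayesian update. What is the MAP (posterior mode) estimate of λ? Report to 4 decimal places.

0.7064

With a Gamma(shape α, rate β) prior on the exponential rate λ, the posterior after n observations with total T = Σxᵢ is Gamma(α+n, β+T).
Sum of observations T = 10.2 minutes; n = 10.
Posterior: Gamma(4.26+10, 8.57+10.2) = Gamma(14.26, 18.77).
Mode = (α−1)/β = 0.7064.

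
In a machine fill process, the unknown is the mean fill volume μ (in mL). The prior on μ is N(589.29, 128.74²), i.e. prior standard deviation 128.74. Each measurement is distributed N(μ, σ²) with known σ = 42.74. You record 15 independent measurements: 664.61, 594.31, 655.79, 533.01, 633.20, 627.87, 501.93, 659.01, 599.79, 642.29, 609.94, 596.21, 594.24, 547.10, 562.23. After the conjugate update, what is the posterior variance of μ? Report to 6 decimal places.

For Normal data with known variance σ², a Normal(μ₀, σ₀²) prior on μ is conjugate. Posterior precision = 1/σ₀² + n/σ²; posterior mean is the precision-weighted average of μ₀ and x̄.
σ₀² = 128.74² = 16573.9876, σ² = 42.74² = 1826.7076; σ² + n·σ₀² = 1826.7076 + 15·16573.9876 = 250436.5216.
Posterior precision = 1/σ₀² + n/σ² = 1/16573.9876 + 15/1826.7076 = (σ² + n·σ₀²)/(σ₀²σ²) = 250436.5216/(16573.9876·1826.7076); posterior variance σₙ² = σ₀²σ²/(σ² + n·σ₀²) = 16573.9876·1826.7076/250436.5216 = 120.892228.

120.892228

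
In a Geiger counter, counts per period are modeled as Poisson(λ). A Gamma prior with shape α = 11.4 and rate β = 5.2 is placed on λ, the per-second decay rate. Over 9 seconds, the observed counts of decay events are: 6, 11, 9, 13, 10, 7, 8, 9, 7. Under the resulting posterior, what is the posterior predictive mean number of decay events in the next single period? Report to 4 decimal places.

With a Gamma(shape α, rate β) prior, the Poisson likelihood is conjugate: the posterior is Gamma(α + ΣXᵢ, β + n).
Sum of counts S = 80 over n = 9 seconds.
Posterior: Gamma(α+S, β+n) = Gamma(11.4+80, 5.2+9) = Gamma(91.4, 14.2).
The predictive distribution for one future period is NegBinom with mean α/β = 6.4366.

6.4366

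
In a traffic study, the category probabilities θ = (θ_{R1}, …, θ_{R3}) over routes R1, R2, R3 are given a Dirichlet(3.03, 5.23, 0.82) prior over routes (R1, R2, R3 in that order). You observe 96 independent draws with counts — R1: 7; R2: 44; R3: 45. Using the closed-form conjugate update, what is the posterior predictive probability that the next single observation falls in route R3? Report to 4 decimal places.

0.4360

The Dirichlet prior is conjugate to the Multinomial likelihood: each posterior αⱼ = prior αⱼ + observed count nⱼ.
Posterior concentration: (10.03, 49.23, 45.82), total = 105.08.
P(next = R3 | data) = α_{R3}/Σα = 0.4360.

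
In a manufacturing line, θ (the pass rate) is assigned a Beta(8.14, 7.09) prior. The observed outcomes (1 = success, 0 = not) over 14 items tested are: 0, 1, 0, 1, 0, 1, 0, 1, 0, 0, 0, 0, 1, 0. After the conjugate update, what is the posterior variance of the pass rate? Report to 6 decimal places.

The Beta prior is conjugate to a Binomial/Bernoulli likelihood; the update adds successes to α and failures to β.
Posterior: Beta(α+k, β+n−k) = Beta(8.14+5, 7.09+9) = Beta(13.14, 16.09).
Var = αβ/((α+β)²(α+β+1)) = 13.14·16.09/(29.23²·30.23) = 0.008186.

0.008186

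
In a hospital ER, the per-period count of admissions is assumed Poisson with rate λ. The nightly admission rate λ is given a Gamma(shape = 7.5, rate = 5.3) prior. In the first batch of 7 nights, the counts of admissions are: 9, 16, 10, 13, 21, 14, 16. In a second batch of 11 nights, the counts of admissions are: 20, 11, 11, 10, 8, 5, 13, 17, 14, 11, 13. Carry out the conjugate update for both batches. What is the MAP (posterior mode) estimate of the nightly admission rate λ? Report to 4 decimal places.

With a Gamma(shape α, rate β) prior, the Poisson likelihood is conjugate: the posterior is Gamma(α + ΣXᵢ, β + n).
Batch 1: sum of counts S = 99 over n = 7 nights.
After batch 1: Gamma(α+S, β+n) = Gamma(7.5+99, 5.3+7) = Gamma(106.5, 12.3).
Batch 2: sum of counts S = 133 over n = 11 nights.
After batch 2: Gamma(α+S, β+n) = Gamma(106.5+133, 12.3+11) = Gamma(239.5, 23.3).
Mode of Gamma(α,β) for α≥1 is (α−1)/β = 238.5/23.3 = 10.2361.

10.2361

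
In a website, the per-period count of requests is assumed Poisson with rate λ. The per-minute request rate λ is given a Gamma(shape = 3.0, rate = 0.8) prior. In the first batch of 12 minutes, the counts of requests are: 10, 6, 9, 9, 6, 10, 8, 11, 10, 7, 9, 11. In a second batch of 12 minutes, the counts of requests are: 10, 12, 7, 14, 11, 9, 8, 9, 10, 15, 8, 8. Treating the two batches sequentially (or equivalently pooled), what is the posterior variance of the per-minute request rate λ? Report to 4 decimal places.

With a Gamma(shape α, rate β) prior, the Poisson likelihood is conjugate: the posterior is Gamma(α + ΣXᵢ, β + n).
Batch 1: sum of counts S = 106 over n = 12 minutes.
After batch 1: Gamma(α+S, β+n) = Gamma(3.0+106, 0.8+12) = Gamma(109.0, 12.8).
Batch 2: sum of counts S = 121 over n = 12 minutes.
After batch 2: Gamma(α+S, β+n) = Gamma(109.0+121, 12.8+12) = Gamma(230.0, 24.8).
Var = α/β² = 230.0/24.8² = 0.3740.

0.3740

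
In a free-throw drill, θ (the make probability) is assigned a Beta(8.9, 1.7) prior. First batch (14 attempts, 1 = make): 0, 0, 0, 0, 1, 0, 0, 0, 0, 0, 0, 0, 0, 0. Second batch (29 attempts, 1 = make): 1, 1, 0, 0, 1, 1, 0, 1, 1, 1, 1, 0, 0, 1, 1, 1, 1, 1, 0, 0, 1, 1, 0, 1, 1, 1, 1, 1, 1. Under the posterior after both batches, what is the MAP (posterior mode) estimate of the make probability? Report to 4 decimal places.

0.5795

The Beta prior is conjugate to a Binomial/Bernoulli likelihood; the update adds successes to α and failures to β.
After batch 1: Beta(8.9+1, 1.7+13) = Beta(9.9, 14.7).
After batch 2: Beta(9.9+21, 14.7+8) = Beta(30.9, 22.7).
Mode of Beta(a,b) for a,b>1 is (a−1)/(a+b−2) = 29.9/51.6 = 0.5795.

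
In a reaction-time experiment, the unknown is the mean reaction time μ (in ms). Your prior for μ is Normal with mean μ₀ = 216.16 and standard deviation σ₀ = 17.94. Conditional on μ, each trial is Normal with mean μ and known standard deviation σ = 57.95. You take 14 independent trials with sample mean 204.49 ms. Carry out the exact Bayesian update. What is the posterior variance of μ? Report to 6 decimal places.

137.438226

For Normal data with known variance σ², a Normal(μ₀, σ₀²) prior on μ is conjugate. Posterior precision = 1/σ₀² + n/σ²; posterior mean is the precision-weighted average of μ₀ and x̄.
σ₀² = 17.94² = 321.8436, σ² = 57.95² = 3358.2025; σ² + n·σ₀² = 3358.2025 + 14·321.8436 = 7864.0129.
Posterior precision = 1/σ₀² + n/σ² = 1/321.8436 + 14/3358.2025 = (σ² + n·σ₀²)/(σ₀²σ²) = 7864.0129/(321.8436·3358.2025); posterior variance σₙ² = σ₀²σ²/(σ² + n·σ₀²) = 321.8436·3358.2025/7864.0129 = 137.438226.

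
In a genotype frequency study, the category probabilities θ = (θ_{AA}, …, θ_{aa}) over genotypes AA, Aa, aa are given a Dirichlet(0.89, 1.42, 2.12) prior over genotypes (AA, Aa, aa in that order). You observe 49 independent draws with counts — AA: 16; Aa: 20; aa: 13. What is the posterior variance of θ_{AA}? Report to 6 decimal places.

0.003972

The Dirichlet prior is conjugate to the Multinomial likelihood: each posterior αⱼ = prior αⱼ + observed count nⱼ.
Posterior concentration: (16.89, 21.42, 15.12), total = 53.43.
Var[θ_j] = α_j(Σα−α_j)/((Σα)²(Σα+1)) = 16.89·36.54/(53.43²·54.43) = 0.003972.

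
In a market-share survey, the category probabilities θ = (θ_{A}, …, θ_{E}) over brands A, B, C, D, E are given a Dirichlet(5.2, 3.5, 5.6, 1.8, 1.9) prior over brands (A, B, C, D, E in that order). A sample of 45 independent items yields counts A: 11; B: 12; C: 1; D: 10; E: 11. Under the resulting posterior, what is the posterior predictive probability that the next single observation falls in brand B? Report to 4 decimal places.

The Dirichlet prior is conjugate to the Multinomial likelihood: each posterior αⱼ = prior αⱼ + observed count nⱼ.
Posterior concentration: (16.2, 15.5, 6.6, 11.8, 12.9), total = 63.0.
P(next = B | data) = α_{B}/Σα = 0.2460.

0.2460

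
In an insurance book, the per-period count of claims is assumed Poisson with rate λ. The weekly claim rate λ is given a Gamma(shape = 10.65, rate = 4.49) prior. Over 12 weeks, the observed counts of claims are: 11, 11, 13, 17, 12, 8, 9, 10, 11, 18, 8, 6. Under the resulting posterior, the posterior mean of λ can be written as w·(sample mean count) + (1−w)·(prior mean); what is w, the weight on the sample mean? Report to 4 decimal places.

0.7277

With a Gamma(shape α, rate β) prior, the Poisson likelihood is conjugate: the posterior is Gamma(α + ΣXᵢ, β + n).
Posterior mean = (α₀+S)/(β₀+n) = [n/(β₀+n)]·(S/n) + [β₀/(β₀+n)]·(α₀/β₀), so only n and β₀ enter the weight.
Weight on data w = n/(β₀+n) = 12/(4.49+12) = 12/16.49 = 0.7277.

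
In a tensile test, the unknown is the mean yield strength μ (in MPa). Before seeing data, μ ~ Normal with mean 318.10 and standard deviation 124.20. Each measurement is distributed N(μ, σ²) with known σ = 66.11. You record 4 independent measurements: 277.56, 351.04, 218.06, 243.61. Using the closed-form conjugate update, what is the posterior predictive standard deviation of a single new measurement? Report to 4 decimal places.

For Normal data with known variance σ², a Normal(μ₀, σ₀²) prior on μ is conjugate. Posterior precision = 1/σ₀² + n/σ²; posterior mean is the precision-weighted average of μ₀ and x̄.
σ₀² = 124.20² = 15425.64, σ² = 66.11² = 4370.5321; σ² + n·σ₀² = 4370.5321 + 4·15425.64 = 66073.0921.
Posterior precision = 1/σ₀² + n/σ² = 1/15425.64 + 4/4370.5321 = (σ² + n·σ₀²)/(σ₀²σ²) = 66073.0921/(15425.64·4370.5321); posterior variance σₙ² = σ₀²σ²/(σ² + n·σ₀²) = 15425.64·4370.5321/66073.0921 = 1020.358706.
Predictive variance for one new observation = σₙ² + σ² = 15425.64·4370.5321/66073.0921 + 4370.5321 = σ²·(σ₀² + 66073.0921)/66073.0921 = 4370.5321·81498.7321/66073.0921 = 5390.890806; SD = √(4370.5321·81498.7321/66073.0921) = 73.4227.

73.4227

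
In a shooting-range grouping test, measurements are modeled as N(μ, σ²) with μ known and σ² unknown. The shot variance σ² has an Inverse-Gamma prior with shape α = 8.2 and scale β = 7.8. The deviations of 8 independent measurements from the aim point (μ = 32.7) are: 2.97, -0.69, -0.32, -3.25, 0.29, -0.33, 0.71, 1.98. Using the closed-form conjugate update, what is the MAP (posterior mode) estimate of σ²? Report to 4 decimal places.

With known mean μ and an Inverse-Gamma(α, β) prior on σ², the Normal likelihood is conjugate: posterior is Inv-Gamma(α + n/2, β + Σ(xᵢ−μ)²/2).
Σ(xᵢ−μ)² = (2.97)² + (-0.69)² + (-0.32)² + (-3.25)² + (0.29)² + (-0.33)² + (0.71)² + (1.98)² = 24.5794.
Posterior: Inv-Gamma(8.2 + 8/2, 7.8 + 24.5794/2) = Inv-Gamma(12.20, 20.08970).
Mode = β/(α+1) = 20.08970/13.20 = 1.5219.

1.5219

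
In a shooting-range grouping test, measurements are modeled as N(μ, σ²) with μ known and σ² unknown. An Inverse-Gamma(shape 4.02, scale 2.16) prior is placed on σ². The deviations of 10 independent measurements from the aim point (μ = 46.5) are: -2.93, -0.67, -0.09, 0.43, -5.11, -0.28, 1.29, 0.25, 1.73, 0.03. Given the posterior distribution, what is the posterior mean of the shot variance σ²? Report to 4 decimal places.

2.7717

With known mean μ and an Inverse-Gamma(α, β) prior on σ², the Normal likelihood is conjugate: posterior is Inv-Gamma(α + n/2, β + Σ(xᵢ−μ)²/2).
Σ(xᵢ−μ)² = (-2.93)² + (-0.67)² + (-0.09)² + (0.43)² + (-5.11)² + (-0.28)² + (1.29)² + (0.25)² + (1.73)² + (0.03)² = 40.1377.
Posterior: Inv-Gamma(4.02 + 10/2, 2.16 + 40.1377/2) = Inv-Gamma(9.02, 22.22885).
E[σ²|data] = β/(α−1) = 22.22885/8.02 = 2.7717.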